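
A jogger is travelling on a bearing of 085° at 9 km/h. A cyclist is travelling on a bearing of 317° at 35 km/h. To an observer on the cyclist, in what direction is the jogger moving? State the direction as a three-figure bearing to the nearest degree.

Taking east as x and north as y: jogger velocity = (8.966, 0.784) km/h; cyclist velocity = (-23.870, 25.597) km/h.
Velocity of jogger relative to cyclist = (8.966, 0.784) − (-23.870, 25.597) = (32.836, -24.813) km/h.
Bearing = atan2(32.84, -24.81) = 127.08° clockwise from north.

127°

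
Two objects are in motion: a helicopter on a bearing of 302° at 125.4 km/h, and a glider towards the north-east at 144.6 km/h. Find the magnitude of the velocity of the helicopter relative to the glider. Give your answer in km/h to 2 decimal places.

Taking east as x and north as y: helicopter velocity = (-106.345, 66.452) km/h; glider velocity = (102.248, 102.248) km/h.
Velocity of helicopter relative to glider = (-106.345, 66.452) − (102.248, 102.248) = (-208.593, -35.796) km/h.
Magnitude = |(-208.593, -35.796)| = 211.642 km/h.

211.64 km/h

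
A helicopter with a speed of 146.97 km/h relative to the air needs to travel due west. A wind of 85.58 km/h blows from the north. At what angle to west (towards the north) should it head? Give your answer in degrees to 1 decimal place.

35.6°

The wind pushes perpendicular to the desired track; the heading must have a component into the wind equal to 85.58 km/h: 146.97 sin θ = 85.58.
sin θ = 0.5823, so θ = 35.612°.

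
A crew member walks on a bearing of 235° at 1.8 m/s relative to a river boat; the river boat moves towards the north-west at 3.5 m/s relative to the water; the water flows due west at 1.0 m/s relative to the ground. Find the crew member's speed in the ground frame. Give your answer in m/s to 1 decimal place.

In east/north components (m/s): crew member relative to river boat = (-1.474, -1.032); river boat relative to water = (-2.475, 2.475); water relative to ground = (-1.000, 0.000).
Sum = (-4.949, 1.442) m/s.
Speed = |(-4.949, 1.442)| = 5.155 m/s.

5.2 m/s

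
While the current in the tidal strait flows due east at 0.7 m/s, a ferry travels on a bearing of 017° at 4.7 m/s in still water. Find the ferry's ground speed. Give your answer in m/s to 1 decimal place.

5.0 m/s

Taking east as x and north as y: velocity relative to the water = (1.374, 4.495) m/s; the water relative to ground = (0.700, 0.000) m/s.
Velocity relative to ground = (1.374, 4.495) + (0.700, 0.000) = (2.074, 4.495) m/s.
Speed = |(2.074, 4.495)| = 4.950 m/s.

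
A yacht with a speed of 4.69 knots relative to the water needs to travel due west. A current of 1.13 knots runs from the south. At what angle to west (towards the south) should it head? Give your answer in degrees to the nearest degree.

The current pushes perpendicular to the desired track; the heading must have a component into the current equal to 1.13 knots: 4.69 sin θ = 1.13.
sin θ = 0.2409, so θ = 13.942°.

14°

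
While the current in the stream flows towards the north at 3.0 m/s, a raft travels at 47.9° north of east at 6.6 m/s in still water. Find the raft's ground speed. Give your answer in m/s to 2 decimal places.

9.05 m/s

Taking east as x and north as y: velocity relative to the water = (4.425, 4.897) m/s; the water relative to ground = (0.000, 3.000) m/s.
Velocity relative to ground = (4.425, 4.897) + (0.000, 3.000) = (4.425, 7.897) m/s.
Speed = |(4.425, 7.897)| = 9.052 m/s.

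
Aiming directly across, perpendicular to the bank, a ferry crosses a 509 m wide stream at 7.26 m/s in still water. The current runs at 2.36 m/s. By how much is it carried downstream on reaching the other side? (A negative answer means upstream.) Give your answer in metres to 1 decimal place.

Perpendicular speed = 7.260 m/s; crossing time = 509 / 7.260 = 70.110 s.
Net downstream speed = 2.360 m/s.
Drift = 2.360 × 70.110 = 165.460 m (downstream).

165.5 m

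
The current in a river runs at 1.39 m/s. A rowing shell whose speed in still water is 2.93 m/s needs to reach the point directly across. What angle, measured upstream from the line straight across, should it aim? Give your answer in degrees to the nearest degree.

28°

To cancel the current, the upstream component of the rowing shell's velocity must equal the flow: 2.93 sin θ = 1.39.
sin θ = 1.39 / 2.93 = 0.4744.
θ = arcsin(0.4744) = 28.320°.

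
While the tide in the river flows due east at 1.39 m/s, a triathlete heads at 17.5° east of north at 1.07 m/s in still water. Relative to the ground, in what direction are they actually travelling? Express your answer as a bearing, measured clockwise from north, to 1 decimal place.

059.2°

Taking east as x and north as y: velocity relative to the water = (0.322, 1.020) m/s; the water relative to ground = (1.390, 0.000) m/s.
Velocity relative to ground = (0.322, 1.020) + (1.390, 0.000) = (1.712, 1.020) m/s.
Bearing = atan2(1.71, 1.02) = 59.20° clockwise from north.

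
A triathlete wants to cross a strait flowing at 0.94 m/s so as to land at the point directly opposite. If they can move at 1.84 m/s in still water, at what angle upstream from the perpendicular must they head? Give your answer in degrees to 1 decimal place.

To cancel the current, the upstream component of the triathlete's velocity must equal the flow: 1.84 sin θ = 0.94.
sin θ = 0.94 / 1.84 = 0.5109.
θ = arcsin(0.5109) = 30.722°.

30.7°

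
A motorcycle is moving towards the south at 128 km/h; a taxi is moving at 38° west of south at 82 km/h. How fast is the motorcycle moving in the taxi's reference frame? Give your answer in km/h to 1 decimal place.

81.0 km/h

Taking east as x and north as y: motorcycle velocity = (0.000, -128.000) km/h; taxi velocity = (-50.484, -64.617) km/h.
Velocity of motorcycle relative to taxi = (0.000, -128.000) − (-50.484, -64.617) = (50.484, -63.383) km/h.
Magnitude = |(50.484, -63.383)| = 81.031 km/h.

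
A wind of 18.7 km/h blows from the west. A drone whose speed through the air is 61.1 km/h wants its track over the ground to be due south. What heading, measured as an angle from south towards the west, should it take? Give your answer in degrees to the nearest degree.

The wind pushes perpendicular to the desired track; the heading must have a component into the wind equal to 18.7 km/h: 61.1 sin θ = 18.7.
sin θ = 0.3061, so θ = 17.822°.

18°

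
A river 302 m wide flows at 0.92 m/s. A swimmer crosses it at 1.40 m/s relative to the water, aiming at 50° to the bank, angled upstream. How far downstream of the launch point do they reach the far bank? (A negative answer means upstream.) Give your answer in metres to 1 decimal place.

Perpendicular speed = 1.072 m/s; crossing time = 302 / 1.072 = 281.595 s.
Net downstream speed = 0.020 m/s.
Drift = 0.020 × 281.595 = 5.659 m (downstream).

5.7 m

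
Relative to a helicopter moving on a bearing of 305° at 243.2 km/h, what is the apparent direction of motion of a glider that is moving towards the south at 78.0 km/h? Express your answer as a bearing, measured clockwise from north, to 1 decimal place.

137.5°

Taking east as x and north as y: glider velocity = (0.000, -78.000) km/h; helicopter velocity = (-199.218, 139.494) km/h.
Velocity of glider relative to helicopter = (0.000, -78.000) − (-199.218, 139.494) = (199.218, -217.494) km/h.
Bearing = atan2(199.22, -217.49) = 137.51° clockwise from north.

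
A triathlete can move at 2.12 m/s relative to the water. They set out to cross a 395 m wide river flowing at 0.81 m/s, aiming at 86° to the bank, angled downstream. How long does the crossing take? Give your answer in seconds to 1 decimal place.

186.8 s

The component of the triathlete's velocity perpendicular to the bank is 2.12 × sin 86° = 2.115 m/s.
Only the cross-stream component determines the crossing time; the current contributes nothing perpendicular to the bank.
Time = 395 / 2.115 = 186.776 s.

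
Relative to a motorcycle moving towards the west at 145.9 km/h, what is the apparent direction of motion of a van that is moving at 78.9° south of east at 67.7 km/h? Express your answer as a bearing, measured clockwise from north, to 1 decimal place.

Taking east as x and north as y: van velocity = (13.034, -66.434) km/h; motorcycle velocity = (-145.900, 0.000) km/h.
Velocity of van relative to motorcycle = (13.034, -66.434) − (-145.900, 0.000) = (158.934, -66.434) km/h.
Bearing = atan2(158.93, -66.43) = 112.68° clockwise from north.

112.7°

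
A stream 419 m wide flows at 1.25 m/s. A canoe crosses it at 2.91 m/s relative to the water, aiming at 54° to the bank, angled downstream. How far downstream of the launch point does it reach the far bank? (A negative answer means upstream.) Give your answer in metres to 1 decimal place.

Perpendicular speed = 2.354 m/s; crossing time = 419 / 2.354 = 177.977 s.
Net downstream speed = 2.960 m/s.
Drift = 2.960 × 177.977 = 526.892 m (downstream).

526.9 m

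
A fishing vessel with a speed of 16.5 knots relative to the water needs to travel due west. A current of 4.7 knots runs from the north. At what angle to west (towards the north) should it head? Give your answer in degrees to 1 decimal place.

The current pushes perpendicular to the desired track; the heading must have a component into the current equal to 4.7 knots: 16.5 sin θ = 4.7.
sin θ = 0.2848, so θ = 16.550°.

16.5°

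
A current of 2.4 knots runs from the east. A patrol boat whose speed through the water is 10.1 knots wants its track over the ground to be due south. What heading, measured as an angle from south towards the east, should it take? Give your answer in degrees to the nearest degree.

The current pushes perpendicular to the desired track; the heading must have a component into the current equal to 2.4 knots: 10.1 sin θ = 2.4.
sin θ = 0.2376, so θ = 13.746°.

14°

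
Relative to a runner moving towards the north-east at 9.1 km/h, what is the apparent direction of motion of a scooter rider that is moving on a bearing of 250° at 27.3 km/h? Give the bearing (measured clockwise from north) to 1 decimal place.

Taking east as x and north as y: scooter rider velocity = (-25.654, -9.337) km/h; runner velocity = (6.435, 6.435) km/h.
Velocity of scooter rider relative to runner = (-25.654, -9.337) − (6.435, 6.435) = (-32.088, -15.772) km/h.
Bearing = atan2(-32.09, -15.77) = 243.83° clockwise from north.

243.8°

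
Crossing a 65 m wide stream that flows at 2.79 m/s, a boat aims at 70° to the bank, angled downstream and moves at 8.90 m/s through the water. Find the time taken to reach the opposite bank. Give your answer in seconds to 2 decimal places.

The component of the boat's velocity perpendicular to the bank is 8.90 × sin 70° = 8.363 m/s.
The flow acts along the bank and has no component across it.
Time = 65 / 8.363 = 7.772 s.

7.77 s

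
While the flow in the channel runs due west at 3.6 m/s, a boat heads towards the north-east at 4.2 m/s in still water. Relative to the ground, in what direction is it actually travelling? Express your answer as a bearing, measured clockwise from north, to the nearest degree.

Taking east as x and north as y: velocity relative to the water = (2.970, 2.970) m/s; the water relative to ground = (-3.600, 0.000) m/s.
Velocity relative to ground = (2.970, 2.970) + (-3.600, 0.000) = (-0.630, 2.970) m/s.
Bearing = atan2(-0.63, 2.97) = 348.02° clockwise from north.

348°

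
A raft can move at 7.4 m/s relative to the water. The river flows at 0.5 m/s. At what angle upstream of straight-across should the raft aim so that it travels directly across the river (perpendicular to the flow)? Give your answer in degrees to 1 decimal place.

To cancel the current, the upstream component of the raft's velocity must equal the flow: 7.4 sin θ = 0.5.
sin θ = 0.5 / 7.4 = 0.0676.
θ = arcsin(0.0676) = 3.874°.

3.9°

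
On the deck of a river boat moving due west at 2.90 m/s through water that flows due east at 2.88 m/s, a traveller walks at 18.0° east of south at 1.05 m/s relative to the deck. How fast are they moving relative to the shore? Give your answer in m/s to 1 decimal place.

In east/north components (m/s): traveller relative to river boat = (0.324, -0.999); river boat relative to water = (-2.900, 0.000); water relative to ground = (2.880, 0.000).
Sum = (0.304, -0.999) m/s.
Speed = |(0.304, -0.999)| = 1.044 m/s.

1.0 m/s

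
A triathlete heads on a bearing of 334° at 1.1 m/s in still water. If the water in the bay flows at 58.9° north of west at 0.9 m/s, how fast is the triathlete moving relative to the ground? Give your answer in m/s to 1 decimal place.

Taking east as x and north as y: velocity relative to the water = (-0.482, 0.989) m/s; the water relative to ground = (-0.465, 0.771) m/s.
Velocity relative to ground = (-0.482, 0.989) + (-0.465, 0.771) = (-0.947, 1.759) m/s.
Speed = |(-0.947, 1.759)| = 1.998 m/s.

2.0 m/s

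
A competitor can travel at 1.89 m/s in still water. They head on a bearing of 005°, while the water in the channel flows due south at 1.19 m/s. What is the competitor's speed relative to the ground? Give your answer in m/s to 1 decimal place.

Taking east as x and north as y: velocity relative to the water = (0.165, 1.883) m/s; the water relative to ground = (0.000, -1.190) m/s.
Velocity relative to ground = (0.165, 1.883) + (0.000, -1.190) = (0.165, 0.693) m/s.
Speed = |(0.165, 0.693)| = 0.712 m/s.

0.7 m/s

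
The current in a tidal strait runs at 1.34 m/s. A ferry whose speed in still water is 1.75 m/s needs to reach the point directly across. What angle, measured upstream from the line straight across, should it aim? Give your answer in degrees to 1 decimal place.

50.0°

To cancel the current, the upstream component of the ferry's velocity must equal the flow: 1.75 sin θ = 1.34.
sin θ = 1.34 / 1.75 = 0.7657.
θ = arcsin(0.7657) = 49.971°.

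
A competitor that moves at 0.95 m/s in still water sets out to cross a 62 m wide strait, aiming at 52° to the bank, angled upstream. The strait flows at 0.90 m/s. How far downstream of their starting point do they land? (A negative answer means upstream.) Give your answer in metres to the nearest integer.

26 m

Perpendicular speed = 0.749 m/s; crossing time = 62 / 0.749 = 82.820 s.
Net downstream speed = 0.315 m/s.
Drift = 0.315 × 82.820 = 26.098 m (downstream).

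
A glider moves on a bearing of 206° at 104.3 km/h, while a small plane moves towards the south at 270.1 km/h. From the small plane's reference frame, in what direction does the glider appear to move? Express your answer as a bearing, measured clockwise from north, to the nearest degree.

345°

Taking east as x and north as y: glider velocity = (-45.722, -93.744) km/h; small plane velocity = (0.000, -270.100) km/h.
Velocity of glider relative to small plane = (-45.722, -93.744) − (0.000, -270.100) = (-45.722, 176.356) km/h.
Bearing = atan2(-45.72, 176.36) = 345.47° clockwise from north.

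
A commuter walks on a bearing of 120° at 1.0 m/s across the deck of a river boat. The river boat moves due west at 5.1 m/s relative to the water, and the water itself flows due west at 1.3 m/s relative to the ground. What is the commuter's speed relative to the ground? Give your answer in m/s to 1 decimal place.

In east/north components (m/s): commuter relative to river boat = (0.866, -0.500); river boat relative to water = (-5.100, 0.000); water relative to ground = (-1.300, 0.000).
Sum = (-5.534, -0.500) m/s.
Speed = |(-5.534, -0.500)| = 5.557 m/s.

5.6 m/s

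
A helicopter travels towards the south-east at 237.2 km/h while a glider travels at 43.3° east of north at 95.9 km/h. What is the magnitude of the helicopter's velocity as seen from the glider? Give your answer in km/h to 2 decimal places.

Taking east as x and north as y: helicopter velocity = (167.726, -167.726) km/h; glider velocity = (65.770, 69.793) km/h.
Velocity of helicopter relative to glider = (167.726, -167.726) − (65.770, 69.793) = (101.956, -237.519) km/h.
Magnitude = |(101.956, -237.519)| = 258.477 km/h.

258.48 km/h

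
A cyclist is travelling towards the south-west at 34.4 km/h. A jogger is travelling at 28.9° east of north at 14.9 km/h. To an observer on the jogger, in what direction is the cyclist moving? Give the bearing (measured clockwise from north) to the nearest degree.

Taking east as x and north as y: cyclist velocity = (-24.324, -24.324) km/h; jogger velocity = (7.201, 13.044) km/h.
Velocity of cyclist relative to jogger = (-24.324, -24.324) − (7.201, 13.044) = (-31.525, -37.369) km/h.
Bearing = atan2(-31.53, -37.37) = 220.15° clockwise from north.

220°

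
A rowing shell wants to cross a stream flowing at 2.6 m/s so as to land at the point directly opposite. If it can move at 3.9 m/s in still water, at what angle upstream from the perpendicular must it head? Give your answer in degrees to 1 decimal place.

To cancel the current, the upstream component of the rowing shell's velocity must equal the flow: 3.9 sin θ = 2.6.
sin θ = 2.6 / 3.9 = 0.6667.
θ = arcsin(0.6667) = 41.810°.

41.8°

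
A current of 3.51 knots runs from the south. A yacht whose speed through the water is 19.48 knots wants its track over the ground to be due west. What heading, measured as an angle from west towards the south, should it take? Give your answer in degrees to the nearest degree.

10°

The current pushes perpendicular to the desired track; the heading must have a component into the current equal to 3.51 knots: 19.48 sin θ = 3.51.
sin θ = 0.1802, so θ = 10.381°.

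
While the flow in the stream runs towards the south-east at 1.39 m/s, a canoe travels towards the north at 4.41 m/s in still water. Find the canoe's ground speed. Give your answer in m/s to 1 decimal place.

Taking east as x and north as y: velocity relative to the water = (0.000, 4.410) m/s; the water relative to ground = (0.983, -0.983) m/s.
Velocity relative to ground = (0.000, 4.410) + (0.983, -0.983) = (0.983, 3.427) m/s.
Speed = |(0.983, 3.427)| = 3.565 m/s.

3.6 m/s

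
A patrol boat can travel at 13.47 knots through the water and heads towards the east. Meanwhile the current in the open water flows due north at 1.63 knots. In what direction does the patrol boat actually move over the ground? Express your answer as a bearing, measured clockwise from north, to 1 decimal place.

083.1°

Taking east as x and north as y: velocity relative to the water = (13.470, 0.000) knots; the water relative to ground = (0.000, 1.630) knots.
Velocity relative to ground = (13.470, 0.000) + (0.000, 1.630) = (13.470, 1.630) knots.
Bearing = atan2(13.47, 1.63) = 83.10° clockwise from north.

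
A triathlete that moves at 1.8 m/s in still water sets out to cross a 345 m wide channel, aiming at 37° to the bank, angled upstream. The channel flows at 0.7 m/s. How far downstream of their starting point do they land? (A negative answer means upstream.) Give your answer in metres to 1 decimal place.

Perpendicular speed = 1.083 m/s; crossing time = 345 / 1.083 = 318.481 s.
Net downstream speed = -0.738 m/s.
Drift = -0.738 × 318.481 = -234.894 m (upstream).

-234.9 m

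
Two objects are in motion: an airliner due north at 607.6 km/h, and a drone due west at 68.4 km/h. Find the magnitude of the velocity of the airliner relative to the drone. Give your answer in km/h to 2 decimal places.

611.44 km/h

Taking east as x and north as y: airliner velocity = (0.000, 607.600) km/h; drone velocity = (-68.400, 0.000) km/h.
Velocity of airliner relative to drone = (0.000, 607.600) − (-68.400, 0.000) = (68.400, 607.600) km/h.
Magnitude = |(68.400, 607.600)| = 611.438 km/h.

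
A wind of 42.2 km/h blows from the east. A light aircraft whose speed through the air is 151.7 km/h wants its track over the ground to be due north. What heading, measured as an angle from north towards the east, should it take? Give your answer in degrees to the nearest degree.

16°

The wind pushes perpendicular to the desired track; the heading must have a component into the wind equal to 42.2 km/h: 151.7 sin θ = 42.2.
sin θ = 0.2782, so θ = 16.152°.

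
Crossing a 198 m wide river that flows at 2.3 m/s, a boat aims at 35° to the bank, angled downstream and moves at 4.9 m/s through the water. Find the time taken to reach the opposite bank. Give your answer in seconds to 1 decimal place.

70.4 s

The component of the boat's velocity perpendicular to the bank is 4.9 × sin 35° = 2.811 m/s.
The current is parallel to the bank, so it does not affect the crossing time.
Time = 198 / 2.811 = 70.449 s.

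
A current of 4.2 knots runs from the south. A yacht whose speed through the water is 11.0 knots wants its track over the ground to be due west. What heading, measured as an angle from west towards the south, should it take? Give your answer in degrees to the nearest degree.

The current pushes perpendicular to the desired track; the heading must have a component into the current equal to 4.2 knots: 11.0 sin θ = 4.2.
sin θ = 0.3818, so θ = 22.446°.

22°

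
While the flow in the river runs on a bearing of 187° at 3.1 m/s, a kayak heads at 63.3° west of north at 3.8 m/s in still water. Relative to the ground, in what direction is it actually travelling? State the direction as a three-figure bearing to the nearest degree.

Taking east as x and north as y: velocity relative to the water = (-3.395, 1.707) m/s; the water relative to ground = (-0.378, -3.077) m/s.
Velocity relative to ground = (-3.395, 1.707) + (-0.378, -3.077) = (-3.773, -1.369) m/s.
Bearing = atan2(-3.77, -1.37) = 250.05° clockwise from north.

250°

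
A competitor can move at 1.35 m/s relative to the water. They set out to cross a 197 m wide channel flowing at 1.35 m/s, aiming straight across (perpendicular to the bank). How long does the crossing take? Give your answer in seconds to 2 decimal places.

The component of the competitor's velocity perpendicular to the bank is 1.35 m/s.
The current is parallel to the bank, so it does not affect the crossing time.
Time = 197 / 1.350 = 145.926 s.

145.93 s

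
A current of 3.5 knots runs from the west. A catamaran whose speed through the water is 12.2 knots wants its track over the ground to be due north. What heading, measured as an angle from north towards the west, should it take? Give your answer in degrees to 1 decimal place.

16.7°

The current pushes perpendicular to the desired track; the heading must have a component into the current equal to 3.5 knots: 12.2 sin θ = 3.5.
sin θ = 0.2869, so θ = 16.672°.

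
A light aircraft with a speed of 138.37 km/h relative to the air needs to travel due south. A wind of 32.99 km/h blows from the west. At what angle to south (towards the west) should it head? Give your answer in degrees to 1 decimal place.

13.8°

The wind pushes perpendicular to the desired track; the heading must have a component into the wind equal to 32.99 km/h: 138.37 sin θ = 32.99.
sin θ = 0.2384, so θ = 13.793°.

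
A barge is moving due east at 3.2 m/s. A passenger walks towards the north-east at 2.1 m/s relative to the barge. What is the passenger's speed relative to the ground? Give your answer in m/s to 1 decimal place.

4.9 m/s

Taking east as x and north as y: barge velocity = (3.200, 0.000) m/s; passenger velocity relative to barge = (1.485, 1.485) m/s.
Velocity relative to ground = (3.200, 0.000) + (1.485, 1.485) = (4.685, 1.485) m/s.
Speed = |(4.685, 1.485)| = 4.915 m/s.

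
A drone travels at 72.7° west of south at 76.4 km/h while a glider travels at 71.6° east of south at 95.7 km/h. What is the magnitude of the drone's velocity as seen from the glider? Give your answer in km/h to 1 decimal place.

Taking east as x and north as y: drone velocity = (-72.944, -22.719) km/h; glider velocity = (90.807, -30.208) km/h.
Velocity of drone relative to glider = (-72.944, -22.719) − (90.807, -30.208) = (-163.751, 7.488) km/h.
Magnitude = |(-163.751, 7.488)| = 163.922 km/h.

163.9 km/h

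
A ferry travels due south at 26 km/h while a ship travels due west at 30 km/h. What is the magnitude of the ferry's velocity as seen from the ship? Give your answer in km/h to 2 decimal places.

Taking east as x and north as y: ferry velocity = (0.000, -26.000) km/h; ship velocity = (-30.000, 0.000) km/h.
Velocity of ferry relative to ship = (0.000, -26.000) − (-30.000, 0.000) = (30.000, -26.000) km/h.
Magnitude = |(30.000, -26.000)| = 39.699 km/h.

39.70 km/h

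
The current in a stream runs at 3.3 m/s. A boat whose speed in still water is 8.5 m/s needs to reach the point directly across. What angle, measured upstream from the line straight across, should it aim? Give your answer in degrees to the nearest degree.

To cancel the current, the upstream component of the boat's velocity must equal the flow: 8.5 sin θ = 3.3.
sin θ = 3.3 / 8.5 = 0.3882.
θ = arcsin(0.3882) = 22.845°.

23°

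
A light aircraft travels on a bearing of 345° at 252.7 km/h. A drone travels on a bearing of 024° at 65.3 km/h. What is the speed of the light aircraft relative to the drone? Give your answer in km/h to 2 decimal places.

206.09 km/h

Taking east as x and north as y: light aircraft velocity = (-65.404, 244.089) km/h; drone velocity = (26.560, 59.655) km/h.
Velocity of light aircraft relative to drone = (-65.404, 244.089) − (26.560, 59.655) = (-91.963, 184.435) km/h.
Magnitude = |(-91.963, 184.435)| = 206.091 km/h.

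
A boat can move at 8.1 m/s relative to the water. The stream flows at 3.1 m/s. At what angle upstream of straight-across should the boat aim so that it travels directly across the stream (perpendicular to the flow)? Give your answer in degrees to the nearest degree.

To cancel the current, the upstream component of the boat's velocity must equal the flow: 8.1 sin θ = 3.1.
sin θ = 3.1 / 8.1 = 0.3827.
θ = arcsin(0.3827) = 22.502°.

23°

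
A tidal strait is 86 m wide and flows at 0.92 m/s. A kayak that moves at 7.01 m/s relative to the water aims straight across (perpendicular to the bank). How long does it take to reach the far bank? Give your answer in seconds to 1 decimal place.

12.3 s

The component of the kayak's velocity perpendicular to the bank is 7.01 m/s.
The current is parallel to the bank, so it does not affect the crossing time.
Time = 86 / 7.010 = 12.268 s.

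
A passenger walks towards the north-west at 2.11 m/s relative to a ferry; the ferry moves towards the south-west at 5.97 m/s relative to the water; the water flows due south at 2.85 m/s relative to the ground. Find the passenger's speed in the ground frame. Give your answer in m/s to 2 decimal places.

7.99 m/s

In east/north components (m/s): passenger relative to ferry = (-1.492, 1.492); ferry relative to water = (-4.221, -4.221); water relative to ground = (0.000, -2.850).
Sum = (-5.713, -5.579) m/s.
Speed = |(-5.713, -5.579)| = 7.986 m/s.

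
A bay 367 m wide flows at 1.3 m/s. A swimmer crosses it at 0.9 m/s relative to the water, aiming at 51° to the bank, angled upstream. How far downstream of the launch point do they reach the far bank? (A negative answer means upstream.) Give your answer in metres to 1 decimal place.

384.9 m

Perpendicular speed = 0.699 m/s; crossing time = 367 / 0.699 = 524.712 s.
Net downstream speed = 0.734 m/s.
Drift = 0.734 × 524.712 = 384.935 m (downstream).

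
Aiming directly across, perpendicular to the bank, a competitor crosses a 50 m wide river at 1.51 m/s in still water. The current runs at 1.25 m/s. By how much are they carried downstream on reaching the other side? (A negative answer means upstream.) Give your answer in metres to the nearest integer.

41 m

Perpendicular speed = 1.510 m/s; crossing time = 50 / 1.510 = 33.113 s.
Net downstream speed = 1.250 m/s.
Drift = 1.250 × 33.113 = 41.391 m (downstream).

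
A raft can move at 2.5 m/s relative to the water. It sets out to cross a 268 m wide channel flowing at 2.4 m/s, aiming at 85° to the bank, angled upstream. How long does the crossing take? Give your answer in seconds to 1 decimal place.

107.6 s

The component of the raft's velocity perpendicular to the bank is 2.5 × sin 85° = 2.490 m/s.
The current is parallel to the bank, so it does not affect the crossing time.
Time = 268 / 2.490 = 107.609 s.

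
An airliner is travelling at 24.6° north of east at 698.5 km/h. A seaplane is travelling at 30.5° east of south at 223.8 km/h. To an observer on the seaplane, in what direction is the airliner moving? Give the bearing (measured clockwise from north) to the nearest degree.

Taking east as x and north as y: airliner velocity = (635.101, 290.772) km/h; seaplane velocity = (113.587, -192.833) km/h.
Velocity of airliner relative to seaplane = (635.101, 290.772) − (113.587, -192.833) = (521.514, 483.605) km/h.
Bearing = atan2(521.51, 483.60) = 47.16° clockwise from north.

047°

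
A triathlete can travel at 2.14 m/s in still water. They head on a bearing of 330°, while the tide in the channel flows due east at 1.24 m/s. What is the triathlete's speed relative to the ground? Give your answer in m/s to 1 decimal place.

1.9 m/s

Taking east as x and north as y: velocity relative to the water = (-1.070, 1.853) m/s; the water relative to ground = (1.240, 0.000) m/s.
Velocity relative to ground = (-1.070, 1.853) + (1.240, 0.000) = (0.170, 1.853) m/s.
Speed = |(0.170, 1.853)| = 1.861 m/s.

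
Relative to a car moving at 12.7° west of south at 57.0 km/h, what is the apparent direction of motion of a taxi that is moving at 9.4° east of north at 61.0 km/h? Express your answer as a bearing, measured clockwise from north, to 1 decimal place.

011.0°

Taking east as x and north as y: taxi velocity = (9.963, 60.181) km/h; car velocity = (-12.531, -55.605) km/h.
Velocity of taxi relative to car = (9.963, 60.181) − (-12.531, -55.605) = (22.494, 115.786) km/h.
Bearing = atan2(22.49, 115.79) = 10.99° clockwise from north.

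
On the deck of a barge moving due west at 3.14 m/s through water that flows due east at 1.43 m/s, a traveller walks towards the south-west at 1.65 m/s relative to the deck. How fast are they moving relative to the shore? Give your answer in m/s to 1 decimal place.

In east/north components (m/s): traveller relative to barge = (-1.167, -1.167); barge relative to water = (-3.140, 0.000); water relative to ground = (1.430, 0.000).
Sum = (-2.877, -1.167) m/s.
Speed = |(-2.877, -1.167)| = 3.104 m/s.

3.1 m/s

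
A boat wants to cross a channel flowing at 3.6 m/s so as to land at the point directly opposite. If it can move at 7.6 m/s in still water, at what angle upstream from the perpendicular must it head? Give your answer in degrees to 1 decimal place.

To cancel the current, the upstream component of the boat's velocity must equal the flow: 7.6 sin θ = 3.6.
sin θ = 3.6 / 7.6 = 0.4737.
θ = arcsin(0.4737) = 28.274°.

28.3°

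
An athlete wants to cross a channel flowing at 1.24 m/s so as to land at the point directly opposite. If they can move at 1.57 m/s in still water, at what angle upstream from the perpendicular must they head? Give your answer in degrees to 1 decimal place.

52.2°

To cancel the current, the upstream component of the athlete's velocity must equal the flow: 1.57 sin θ = 1.24.
sin θ = 1.24 / 1.57 = 0.7898.
θ = arcsin(0.7898) = 52.168°.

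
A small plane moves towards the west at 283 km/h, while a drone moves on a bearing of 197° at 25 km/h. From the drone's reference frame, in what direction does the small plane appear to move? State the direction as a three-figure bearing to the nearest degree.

275°

Taking east as x and north as y: small plane velocity = (-283.000, 0.000) km/h; drone velocity = (-7.309, -23.908) km/h.
Velocity of small plane relative to drone = (-283.000, 0.000) − (-7.309, -23.908) = (-275.691, 23.908) km/h.
Bearing = atan2(-275.69, 23.91) = 274.96° clockwise from north.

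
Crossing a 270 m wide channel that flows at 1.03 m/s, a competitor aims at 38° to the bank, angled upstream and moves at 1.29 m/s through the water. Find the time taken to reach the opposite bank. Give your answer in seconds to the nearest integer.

340 s

The component of the competitor's velocity perpendicular to the bank is 1.29 × sin 38° = 0.794 m/s.
Only the cross-stream component determines the crossing time; the current contributes nothing perpendicular to the bank.
Time = 270 / 0.794 = 339.963 s.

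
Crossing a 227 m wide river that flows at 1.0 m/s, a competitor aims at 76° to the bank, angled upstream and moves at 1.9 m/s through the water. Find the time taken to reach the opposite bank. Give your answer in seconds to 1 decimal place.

The component of the competitor's velocity perpendicular to the bank is 1.9 × sin 76° = 1.844 m/s.
Only the cross-stream component determines the crossing time; the current contributes nothing perpendicular to the bank.
Time = 227 / 1.844 = 123.131 s.

123.1 s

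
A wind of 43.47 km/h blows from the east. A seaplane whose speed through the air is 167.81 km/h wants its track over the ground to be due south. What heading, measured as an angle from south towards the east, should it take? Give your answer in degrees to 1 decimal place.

The wind pushes perpendicular to the desired track; the heading must have a component into the wind equal to 43.47 km/h: 167.81 sin θ = 43.47.
sin θ = 0.2590, so θ = 15.013°.

15.0°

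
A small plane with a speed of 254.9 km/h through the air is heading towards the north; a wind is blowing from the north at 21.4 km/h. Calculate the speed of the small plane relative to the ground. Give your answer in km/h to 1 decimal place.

Taking east as x and north as y: velocity relative to the air = (0.000, 254.900) km/h; the air relative to ground = (0.000, -21.400) km/h.
Velocity relative to ground = (0.000, 254.900) + (0.000, -21.400) = (0.000, 233.500) km/h.
Speed = |(0.000, 233.500)| = 233.500 km/h.

233.5 km/h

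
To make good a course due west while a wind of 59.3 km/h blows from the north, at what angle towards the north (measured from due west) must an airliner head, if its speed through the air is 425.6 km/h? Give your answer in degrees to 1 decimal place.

8.0°

The wind pushes perpendicular to the desired track; the heading must have a component into the wind equal to 59.3 km/h: 425.6 sin θ = 59.3.
sin θ = 0.1393, so θ = 8.009°.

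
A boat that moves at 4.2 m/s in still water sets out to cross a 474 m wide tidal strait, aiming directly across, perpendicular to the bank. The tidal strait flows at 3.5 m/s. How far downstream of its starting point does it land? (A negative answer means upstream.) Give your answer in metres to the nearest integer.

Perpendicular speed = 4.200 m/s; crossing time = 474 / 4.200 = 112.857 s.
Net downstream speed = 3.500 m/s.
Drift = 3.500 × 112.857 = 395.000 m (downstream).

395 m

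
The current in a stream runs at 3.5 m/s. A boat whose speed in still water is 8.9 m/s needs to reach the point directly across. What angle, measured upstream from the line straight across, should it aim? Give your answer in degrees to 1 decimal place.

To cancel the current, the upstream component of the boat's velocity must equal the flow: 8.9 sin θ = 3.5.
sin θ = 3.5 / 8.9 = 0.3933.
θ = arcsin(0.3933) = 23.157°.

23.2°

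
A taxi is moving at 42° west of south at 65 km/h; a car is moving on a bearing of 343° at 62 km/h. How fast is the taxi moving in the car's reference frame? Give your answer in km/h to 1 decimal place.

110.5 km/h

Taking east as x and north as y: taxi velocity = (-43.493, -48.304) km/h; car velocity = (-18.127, 59.291) km/h.
Velocity of taxi relative to car = (-43.493, -48.304) − (-18.127, 59.291) = (-25.366, -107.595) km/h.
Magnitude = |(-25.366, -107.595)| = 110.545 km/h.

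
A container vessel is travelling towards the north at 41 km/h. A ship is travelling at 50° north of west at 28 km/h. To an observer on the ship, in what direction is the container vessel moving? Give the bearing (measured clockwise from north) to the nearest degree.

043°

Taking east as x and north as y: container vessel velocity = (0.000, 41.000) km/h; ship velocity = (-17.998, 21.449) km/h.
Velocity of container vessel relative to ship = (0.000, 41.000) − (-17.998, 21.449) = (17.998, 19.551) km/h.
Bearing = atan2(18.00, 19.55) = 42.63° clockwise from north.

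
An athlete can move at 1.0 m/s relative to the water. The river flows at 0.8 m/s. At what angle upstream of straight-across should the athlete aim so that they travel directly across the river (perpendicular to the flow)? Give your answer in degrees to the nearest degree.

To cancel the current, the upstream component of the athlete's velocity must equal the flow: 1.0 sin θ = 0.8.
sin θ = 0.8 / 1.0 = 0.8000.
θ = arcsin(0.8000) = 53.130°.

53°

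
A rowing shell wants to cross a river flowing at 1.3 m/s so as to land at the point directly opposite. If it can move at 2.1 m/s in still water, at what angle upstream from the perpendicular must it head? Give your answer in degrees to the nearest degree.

38°

To cancel the current, the upstream component of the rowing shell's velocity must equal the flow: 2.1 sin θ = 1.3.
sin θ = 1.3 / 2.1 = 0.6190.
θ = arcsin(0.6190) = 38.247°.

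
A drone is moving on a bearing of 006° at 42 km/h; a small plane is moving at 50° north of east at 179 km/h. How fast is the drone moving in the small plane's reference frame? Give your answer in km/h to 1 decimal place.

146.1 km/h

Taking east as x and north as y: drone velocity = (4.390, 41.770) km/h; small plane velocity = (115.059, 137.122) km/h.
Velocity of drone relative to small plane = (4.390, 41.770) − (115.059, 137.122) = (-110.669, -95.352) km/h.
Magnitude = |(-110.669, -95.352)| = 146.081 km/h.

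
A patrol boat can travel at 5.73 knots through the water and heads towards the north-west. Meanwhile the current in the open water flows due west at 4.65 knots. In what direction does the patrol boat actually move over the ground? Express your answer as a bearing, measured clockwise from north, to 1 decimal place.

295.0°

Taking east as x and north as y: velocity relative to the water = (-4.052, 4.052) knots; the water relative to ground = (-4.650, 0.000) knots.
Velocity relative to ground = (-4.052, 4.052) + (-4.650, 0.000) = (-8.702, 4.052) knots.
Bearing = atan2(-8.70, 4.05) = 294.97° clockwise from north.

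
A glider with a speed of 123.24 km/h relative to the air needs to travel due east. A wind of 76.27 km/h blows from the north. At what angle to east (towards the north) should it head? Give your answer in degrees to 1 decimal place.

38.2°

The wind pushes perpendicular to the desired track; the heading must have a component into the wind equal to 76.27 km/h: 123.24 sin θ = 76.27.
sin θ = 0.6189, so θ = 38.234°.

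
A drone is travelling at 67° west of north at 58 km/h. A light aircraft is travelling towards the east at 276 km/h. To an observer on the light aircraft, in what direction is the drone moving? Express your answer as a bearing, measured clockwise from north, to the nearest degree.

Taking east as x and north as y: drone velocity = (-53.389, 22.662) km/h; light aircraft velocity = (276.000, 0.000) km/h.
Velocity of drone relative to light aircraft = (-53.389, 22.662) − (276.000, 0.000) = (-329.389, 22.662) km/h.
Bearing = atan2(-329.39, 22.66) = 273.94° clockwise from north.

274°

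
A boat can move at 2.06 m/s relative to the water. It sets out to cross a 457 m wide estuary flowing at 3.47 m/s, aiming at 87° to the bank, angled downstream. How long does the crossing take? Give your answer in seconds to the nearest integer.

The component of the boat's velocity perpendicular to the bank is 2.06 × sin 87° = 2.057 m/s.
The flow acts along the bank and has no component across it.
Time = 457 / 2.057 = 222.149 s.

222 s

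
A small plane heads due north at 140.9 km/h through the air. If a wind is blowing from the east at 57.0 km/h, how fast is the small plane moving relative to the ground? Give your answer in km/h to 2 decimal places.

Taking east as x and north as y: velocity relative to the air = (0.000, 140.900) km/h; the air relative to ground = (-57.000, 0.000) km/h.
Velocity relative to ground = (0.000, 140.900) + (-57.000, 0.000) = (-57.000, 140.900) km/h.
Speed = |(-57.000, 140.900)| = 151.993 km/h.

151.99 km/h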